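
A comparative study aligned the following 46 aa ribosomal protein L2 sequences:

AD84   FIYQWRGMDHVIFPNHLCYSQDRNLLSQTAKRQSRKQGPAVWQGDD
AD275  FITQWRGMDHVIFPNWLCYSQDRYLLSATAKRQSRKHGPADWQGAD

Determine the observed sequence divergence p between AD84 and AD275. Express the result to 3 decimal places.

Differing sites — 3:Y/T; 16:H/W; 24:N/Y; 28:Q/A; 37:Q/H; 41:V/D; 45:D/A.
There are 7 differences over 46 sites, so p = 7/46 = 0.152.

0.152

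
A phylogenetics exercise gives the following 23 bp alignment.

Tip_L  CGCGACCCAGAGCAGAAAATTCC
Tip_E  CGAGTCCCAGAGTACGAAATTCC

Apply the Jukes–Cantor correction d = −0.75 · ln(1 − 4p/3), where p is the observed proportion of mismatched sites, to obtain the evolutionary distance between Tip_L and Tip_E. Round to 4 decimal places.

0.2567

The sequences differ at positions 3 (C/A), 5 (A/T), 13 (C/T), 15 (G/C), 16 (A/G).
p = 5/23 = 0.217391.
d = −0.75 · ln(1 − (4/3)·0.217391) = −0.75 · ln(0.710145) = −0.75 · (-0.342286) = 0.2567.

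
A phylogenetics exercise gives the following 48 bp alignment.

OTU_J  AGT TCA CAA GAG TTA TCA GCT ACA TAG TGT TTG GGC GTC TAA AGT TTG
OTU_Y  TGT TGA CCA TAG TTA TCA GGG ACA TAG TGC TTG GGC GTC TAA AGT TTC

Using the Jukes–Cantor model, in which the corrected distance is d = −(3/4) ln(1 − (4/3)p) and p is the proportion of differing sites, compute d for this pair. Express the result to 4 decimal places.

0.1885

The sequences differ at positions 1 (A/T), 5 (C/G), 8 (A/C), 10 (G/T), 20 (C/G), 21 (T/G), 30 (T/C), 48 (G/C).
p = 8/48 = 0.166667.
d = −0.75 · ln(1 − (4/3)·0.166667) = −0.75 · ln(0.777777) = −0.75 · (-0.251315) = 0.1885.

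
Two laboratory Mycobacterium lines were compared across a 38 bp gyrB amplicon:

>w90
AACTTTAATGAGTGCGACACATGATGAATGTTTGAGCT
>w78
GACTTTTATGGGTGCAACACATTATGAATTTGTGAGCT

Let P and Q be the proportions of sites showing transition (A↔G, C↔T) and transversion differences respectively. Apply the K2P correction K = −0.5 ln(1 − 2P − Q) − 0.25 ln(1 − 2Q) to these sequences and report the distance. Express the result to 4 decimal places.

The sequences differ at positions 1 (A/G, transition), 7 (A/T, transversion), 11 (A/G, transition), 16 (G/A, transition), 23 (G/T, transversion), 30 (G/T, transversion), 32 (T/G, transversion).
Of the 7 differences, 3 transitions and 4 transversions over 38 sites: P = 3/38 = 0.078947, Q = 4/38 = 0.105263.
d = −0.5·ln(0.736843) − 0.25·ln(0.789474) = −0.5·(-0.305380) − 0.25·(-0.236388) = 0.2118.

0.2118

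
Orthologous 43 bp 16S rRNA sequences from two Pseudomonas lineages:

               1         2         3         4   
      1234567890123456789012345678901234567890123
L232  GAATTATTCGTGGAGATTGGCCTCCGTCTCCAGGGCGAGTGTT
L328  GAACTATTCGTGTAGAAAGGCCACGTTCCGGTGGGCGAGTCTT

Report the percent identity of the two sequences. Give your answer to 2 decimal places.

Mismatches occur at site 4 (T/C), site 13 (G/T), site 17 (T/A), site 18 (T/A), site 23 (T/A), site 25 (C/G), site 26 (G/T), site 29 (T/C), site 30 (C/G), site 31 (C/G), site 32 (A/T), site 41 (G/C).
31 of the 43 sites match, so the percent identity is 31/43 × 100 = 72.09%.

72.09%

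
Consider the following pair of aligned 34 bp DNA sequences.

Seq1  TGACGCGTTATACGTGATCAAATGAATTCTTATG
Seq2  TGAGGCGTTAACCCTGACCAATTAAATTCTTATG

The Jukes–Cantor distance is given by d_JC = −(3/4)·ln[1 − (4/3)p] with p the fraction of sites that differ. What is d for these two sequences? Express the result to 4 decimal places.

The sequences differ at positions 4 (C/G), 11 (T/A), 12 (A/C), 14 (G/C), 18 (T/C), 22 (A/T), 24 (G/A).
p = 7/34 = 0.205882.
d = −0.75 · ln(1 − (4/3)·0.205882) = −0.75 · ln(0.725491) = −0.75 · (-0.320907) = 0.2407.

0.2407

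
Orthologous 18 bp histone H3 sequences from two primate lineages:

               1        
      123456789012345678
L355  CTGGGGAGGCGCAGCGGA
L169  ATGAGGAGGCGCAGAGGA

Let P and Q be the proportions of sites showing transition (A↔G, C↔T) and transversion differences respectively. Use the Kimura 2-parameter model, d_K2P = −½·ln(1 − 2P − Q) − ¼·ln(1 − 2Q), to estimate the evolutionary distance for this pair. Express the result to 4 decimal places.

Mismatches occur at site 1 (C/A, transversion), site 4 (G/A, transition), site 15 (C/A, transversion).
Of the 3 differences, 1 transition and 2 transversions over 18 sites: P = 1/18 = 0.055556, Q = 2/18 = 0.111111.
d = −0.5·ln(0.777777) − 0.25·ln(0.777778) = −0.5·(-0.251315) − 0.25·(-0.251314) = 0.1885.

0.1885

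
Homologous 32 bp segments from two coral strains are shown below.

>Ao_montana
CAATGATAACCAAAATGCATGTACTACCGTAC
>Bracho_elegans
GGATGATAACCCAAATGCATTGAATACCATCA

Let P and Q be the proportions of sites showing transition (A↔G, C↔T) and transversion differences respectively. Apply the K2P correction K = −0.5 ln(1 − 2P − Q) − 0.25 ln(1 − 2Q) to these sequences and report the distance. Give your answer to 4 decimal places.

Mismatches occur at site 1 (C/G, transversion), site 2 (A/G, transition), site 12 (A/C, transversion), site 21 (G/T, transversion), site 22 (T/G, transversion), site 24 (C/A, transversion), site 29 (G/A, transition), site 31 (A/C, transversion), site 32 (C/A, transversion).
Of the 9 differences, 2 transitions and 7 transversions over 32 sites: P = 2/32 = 0.062500, Q = 7/32 = 0.218750.
d = −0.5·ln(0.656250) − 0.25·ln(0.562500) = −0.5·(-0.421213) − 0.25·(-0.575364) = 0.3544.

0.3544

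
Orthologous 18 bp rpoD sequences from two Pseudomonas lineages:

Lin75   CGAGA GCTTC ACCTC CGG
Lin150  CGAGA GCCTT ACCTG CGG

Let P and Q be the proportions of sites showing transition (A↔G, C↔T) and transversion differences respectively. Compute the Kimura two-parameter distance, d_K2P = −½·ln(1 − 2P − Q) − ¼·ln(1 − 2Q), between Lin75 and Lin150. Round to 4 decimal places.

Differing sites — 8:T/C (Ti); 10:C/T (Ti); 15:C/G (Tv).
Of the 3 differences, 2 transitions and 1 transversion over 18 sites: P = 2/18 = 0.111111, Q = 1/18 = 0.055556.
d = −0.5·ln(0.722222) − 0.25·ln(0.888888) = −0.5·(-0.325423) − 0.25·(-0.117784) = 0.1922.

0.1922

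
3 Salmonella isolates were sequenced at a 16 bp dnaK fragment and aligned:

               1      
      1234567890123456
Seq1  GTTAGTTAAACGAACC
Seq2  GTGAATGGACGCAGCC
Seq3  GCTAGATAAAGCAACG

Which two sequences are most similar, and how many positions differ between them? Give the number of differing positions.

5

Pairwise Hamming distances:
  Seq1 vs Seq2: 8
  Seq1 vs Seq3: 5
  Seq2 vs Seq3: 9
The smallest is 5, between Seq1 and Seq3.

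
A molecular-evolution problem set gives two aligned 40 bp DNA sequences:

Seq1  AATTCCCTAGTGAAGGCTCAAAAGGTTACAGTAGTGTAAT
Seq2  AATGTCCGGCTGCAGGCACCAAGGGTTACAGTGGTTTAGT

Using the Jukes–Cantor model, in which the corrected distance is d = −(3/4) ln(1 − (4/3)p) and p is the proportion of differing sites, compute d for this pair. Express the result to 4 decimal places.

The sequences differ at positions 4 (T/G), 5 (C/T), 8 (T/G), 9 (A/G), 10 (G/C), 13 (A/C), 18 (T/A), 20 (A/C), 23 (A/G), 33 (A/G), 36 (G/T), 39 (A/G).
p = 12/40 = 0.300000.
d = −0.75 · ln(1 − (4/3)·0.300000) = −0.75 · ln(0.600000) = −0.75 · (-0.510826) = 0.3831.

0.3831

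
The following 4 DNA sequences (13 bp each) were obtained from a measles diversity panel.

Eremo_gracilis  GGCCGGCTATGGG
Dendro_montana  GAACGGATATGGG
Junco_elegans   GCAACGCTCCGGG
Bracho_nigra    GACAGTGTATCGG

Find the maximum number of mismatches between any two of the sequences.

8

Pairwise Hamming distances:
  Eremo_gracilis vs Dendro_montana: 3
  Eremo_gracilis vs Junco_elegans: 6
  Eremo_gracilis vs Bracho_nigra: 5
  Dendro_montana vs Junco_elegans: 6
  Dendro_montana vs Bracho_nigra: 5
  Junco_elegans vs Bracho_nigra: 8
The largest is 8, between Junco_elegans and Bracho_nigra.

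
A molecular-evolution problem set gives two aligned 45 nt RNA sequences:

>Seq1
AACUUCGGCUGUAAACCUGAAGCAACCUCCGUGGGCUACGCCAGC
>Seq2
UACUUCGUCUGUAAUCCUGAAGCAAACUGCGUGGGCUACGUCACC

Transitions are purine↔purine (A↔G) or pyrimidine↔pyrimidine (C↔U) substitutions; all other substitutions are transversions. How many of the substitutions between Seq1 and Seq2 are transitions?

Mismatches occur at site 1 (A/U, transversion), site 8 (G/U, transversion), site 15 (A/U, transversion), site 26 (C/A, transversion), site 29 (C/G, transversion), site 41 (C/U, transition), site 44 (G/C, transversion).
Of the 7 differences, 1 transition and 6 transversions, so the answer is 1.

1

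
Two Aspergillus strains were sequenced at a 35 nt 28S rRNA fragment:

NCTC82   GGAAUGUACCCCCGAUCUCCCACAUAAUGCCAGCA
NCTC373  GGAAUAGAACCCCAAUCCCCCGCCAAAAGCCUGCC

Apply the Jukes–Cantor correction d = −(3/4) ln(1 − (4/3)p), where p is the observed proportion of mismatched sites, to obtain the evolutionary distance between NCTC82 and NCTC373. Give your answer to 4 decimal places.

0.4073

Differing sites — 6:G/A; 7:U/G; 9:C/A; 14:G/A; 18:U/C; 22:A/G; 24:A/C; 25:U/A; 28:U/A; 32:A/U; 35:A/C.
p = 11/35 = 0.314286.
d = −0.75 · ln(1 − (4/3)·0.314286) = −0.75 · ln(0.580952) = −0.75 · (-0.543087) = 0.4073.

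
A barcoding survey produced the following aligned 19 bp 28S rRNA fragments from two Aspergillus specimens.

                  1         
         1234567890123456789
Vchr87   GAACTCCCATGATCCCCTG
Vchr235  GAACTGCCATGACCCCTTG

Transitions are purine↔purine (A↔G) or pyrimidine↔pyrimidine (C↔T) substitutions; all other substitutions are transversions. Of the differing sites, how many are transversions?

1

Differing sites — 6:C/G (Tv); 13:T/C (Ti); 17:C/T (Ti).
Of the 3 differences, 2 transitions and 1 transversion, so the answer is 1.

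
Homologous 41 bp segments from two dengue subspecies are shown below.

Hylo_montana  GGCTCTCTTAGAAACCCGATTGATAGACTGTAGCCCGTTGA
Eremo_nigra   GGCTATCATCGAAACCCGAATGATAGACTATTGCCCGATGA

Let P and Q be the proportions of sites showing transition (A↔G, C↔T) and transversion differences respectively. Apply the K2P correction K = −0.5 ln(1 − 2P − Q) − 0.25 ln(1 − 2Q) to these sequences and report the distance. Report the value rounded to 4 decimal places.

The sequences differ at positions 5 (C/A, transversion), 8 (T/A, transversion), 10 (A/C, transversion), 20 (T/A, transversion), 30 (G/A, transition), 32 (A/T, transversion), 38 (T/A, transversion).
Of the 7 differences, 1 transition and 6 transversions over 41 sites: P = 1/41 = 0.024390, Q = 6/41 = 0.146341.
d = −0.5·ln(0.804879) − 0.25·ln(0.707318) = −0.5·(-0.217063) − 0.25·(-0.346275) = 0.1951.

0.1951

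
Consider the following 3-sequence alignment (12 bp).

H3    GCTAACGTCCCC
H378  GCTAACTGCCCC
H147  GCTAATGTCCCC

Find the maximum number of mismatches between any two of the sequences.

Pairwise Hamming distances:
  H3 vs H378: 2
  H3 vs H147: 1
  H378 vs H147: 3
The largest is 3, between H378 and H147.

3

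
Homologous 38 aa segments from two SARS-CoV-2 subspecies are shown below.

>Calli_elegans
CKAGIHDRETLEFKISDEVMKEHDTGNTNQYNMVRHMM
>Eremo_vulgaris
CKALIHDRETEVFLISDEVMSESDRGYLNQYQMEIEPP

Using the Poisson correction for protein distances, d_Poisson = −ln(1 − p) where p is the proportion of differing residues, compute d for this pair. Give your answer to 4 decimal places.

0.5021

The sequences differ at positions 4 (G/L), 11 (L/E), 12 (E/V), 14 (K/L), 21 (K/S), 23 (H/S), 25 (T/R), 27 (N/Y), 28 (T/L), 32 (N/Q), 34 (V/E), 35 (R/I), 36 (H/E), 37 (M/P), 38 (M/P).
p = 15/38 = 0.394737.
d = −ln(1 − 0.394737) = −ln(0.605263) = 0.5021.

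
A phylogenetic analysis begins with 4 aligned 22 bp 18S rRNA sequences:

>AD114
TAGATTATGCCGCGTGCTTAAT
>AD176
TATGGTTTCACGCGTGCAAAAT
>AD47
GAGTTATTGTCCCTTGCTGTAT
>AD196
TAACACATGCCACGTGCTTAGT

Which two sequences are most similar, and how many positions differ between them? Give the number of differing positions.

Pairwise Hamming distances:
  AD114 vs AD176: 8
  AD114 vs AD47: 9
  AD114 vs AD196: 6
  AD176 vs AD47: 12
  AD176 vs AD196: 11
  AD47 vs AD196: 12
The smallest is 6, between AD114 and AD196.

6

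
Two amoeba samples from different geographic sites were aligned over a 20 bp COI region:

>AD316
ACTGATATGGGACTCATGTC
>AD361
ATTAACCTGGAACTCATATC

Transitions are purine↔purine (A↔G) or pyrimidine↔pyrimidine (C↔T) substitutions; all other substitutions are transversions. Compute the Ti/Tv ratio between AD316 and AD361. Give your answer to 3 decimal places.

The sequences differ at positions 2 (C/T, transition), 4 (G/A, transition), 6 (T/C, transition), 7 (A/C, transversion), 11 (G/A, transition), 18 (G/A, transition).
Of the 6 differences, 5 transitions and 1 transversion, so Ti/Tv = 5/1 = 5.000.

5.000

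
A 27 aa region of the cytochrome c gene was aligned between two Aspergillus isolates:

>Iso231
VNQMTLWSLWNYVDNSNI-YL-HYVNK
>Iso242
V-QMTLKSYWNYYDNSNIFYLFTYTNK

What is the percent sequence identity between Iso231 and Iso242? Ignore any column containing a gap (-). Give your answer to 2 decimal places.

79.17%

Excluding the 3 gap columns leaves 24 comparable sites.
Differing sites — 7:W/K; 9:L/Y; 13:V/Y; 23:H/T; 25:V/T.
19 of the 24 comparable sites match, so the percent identity is 19/24 × 100 = 79.17%.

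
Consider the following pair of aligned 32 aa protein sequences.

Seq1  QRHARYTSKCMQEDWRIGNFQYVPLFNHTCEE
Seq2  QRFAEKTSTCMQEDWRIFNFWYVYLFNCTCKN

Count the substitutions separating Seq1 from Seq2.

The sequences differ at positions 3 (H/F), 5 (R/E), 6 (Y/K), 9 (K/T), 18 (G/F), 21 (Q/W), 24 (P/Y), 28 (H/C), 31 (E/K), 32 (E/N).
That gives 10 mismatches out of 32 aligned sites, so the Hamming distance is 10.

10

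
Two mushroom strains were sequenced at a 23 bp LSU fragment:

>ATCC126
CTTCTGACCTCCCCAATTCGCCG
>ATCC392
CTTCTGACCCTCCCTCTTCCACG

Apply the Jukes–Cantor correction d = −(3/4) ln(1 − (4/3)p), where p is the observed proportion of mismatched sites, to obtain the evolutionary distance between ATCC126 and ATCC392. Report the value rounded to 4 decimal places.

0.3206

The sequences differ at positions 10 (T/C), 11 (C/T), 15 (A/T), 16 (A/C), 20 (G/C), 21 (C/A).
p = 6/23 = 0.260870.
d = −0.75 · ln(1 − (4/3)·0.260870) = −0.75 · ln(0.652173) = −0.75 · (-0.427445) = 0.3206.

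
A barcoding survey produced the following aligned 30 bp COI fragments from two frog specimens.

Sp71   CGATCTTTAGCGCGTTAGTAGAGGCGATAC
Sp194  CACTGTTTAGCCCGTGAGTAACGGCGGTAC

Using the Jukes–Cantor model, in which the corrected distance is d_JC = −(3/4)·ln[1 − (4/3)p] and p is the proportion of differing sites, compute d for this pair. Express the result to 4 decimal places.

0.3295

Differing sites — 2:G/A; 3:A/C; 5:C/G; 12:G/C; 16:T/G; 21:G/A; 22:A/C; 27:A/G.
p = 8/30 = 0.266667.
d = −0.75 · ln(1 − (4/3)·0.266667) = −0.75 · ln(0.644444) = −0.75 · (-0.439367) = 0.3295.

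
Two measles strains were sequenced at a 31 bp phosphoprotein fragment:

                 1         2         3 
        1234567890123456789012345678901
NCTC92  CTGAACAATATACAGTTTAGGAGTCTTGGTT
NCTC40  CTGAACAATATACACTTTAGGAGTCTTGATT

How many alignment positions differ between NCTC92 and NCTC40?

Mismatches occur at site 15 (G↔C), site 29 (G↔A).
That gives 2 mismatches out of 31 aligned sites, so the Hamming distance is 2.

2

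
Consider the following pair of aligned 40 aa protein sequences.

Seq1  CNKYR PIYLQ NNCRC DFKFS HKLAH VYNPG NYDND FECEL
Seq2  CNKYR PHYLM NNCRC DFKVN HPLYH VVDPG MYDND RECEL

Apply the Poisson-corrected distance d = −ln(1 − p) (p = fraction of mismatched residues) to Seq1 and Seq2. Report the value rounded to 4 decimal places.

Differing sites — 7:I/H; 10:Q/M; 19:F/V; 20:S/N; 22:K/P; 24:A/Y; 27:Y/V; 28:N/D; 31:N/M; 36:F/R.
p = 10/40 = 0.250000.
d = −ln(1 − 0.250000) = −ln(0.750000) = 0.2877.

0.2877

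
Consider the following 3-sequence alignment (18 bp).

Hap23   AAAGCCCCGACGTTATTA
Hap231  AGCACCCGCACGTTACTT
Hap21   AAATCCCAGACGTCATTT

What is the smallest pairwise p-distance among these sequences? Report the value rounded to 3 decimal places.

Pairwise Hamming distances:
  Hap23 vs Hap231: 7
  Hap23 vs Hap21: 4
  Hap231 vs Hap21: 7
The smallest is 4 mismatches, between Hap23 and Hap21; p = 4/18 = 0.222.

0.222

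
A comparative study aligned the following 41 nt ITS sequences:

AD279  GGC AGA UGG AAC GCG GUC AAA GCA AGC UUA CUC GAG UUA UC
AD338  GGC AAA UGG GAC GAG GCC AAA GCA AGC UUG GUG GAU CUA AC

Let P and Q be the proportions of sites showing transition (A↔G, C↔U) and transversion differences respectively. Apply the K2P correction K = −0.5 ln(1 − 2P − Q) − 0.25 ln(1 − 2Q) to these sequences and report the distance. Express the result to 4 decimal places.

0.2976

The sequences differ at positions 5 (G/A, transition), 10 (A/G, transition), 14 (C/A, transversion), 17 (U/C, transition), 30 (A/G, transition), 31 (C/G, transversion), 33 (C/G, transversion), 36 (G/U, transversion), 37 (U/C, transition), 40 (U/A, transversion).
Of the 10 differences, 5 transitions and 5 transversions over 41 sites: P = 5/41 = 0.121951, Q = 5/41 = 0.121951.
d = −0.5·ln(0.634147) − 0.25·ln(0.756098) = −0.5·(-0.455474) − 0.25·(-0.279584) = 0.2976.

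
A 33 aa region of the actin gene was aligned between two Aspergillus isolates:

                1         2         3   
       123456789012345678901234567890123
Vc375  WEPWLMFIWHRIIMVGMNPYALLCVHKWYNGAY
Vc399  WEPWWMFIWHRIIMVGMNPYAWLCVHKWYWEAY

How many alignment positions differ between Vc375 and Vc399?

4

Mismatches occur at site 5 (L↔W), site 22 (L↔W), site 30 (N↔W), site 31 (G↔E).
That gives 4 mismatches out of 33 aligned sites, so the Hamming distance is 4.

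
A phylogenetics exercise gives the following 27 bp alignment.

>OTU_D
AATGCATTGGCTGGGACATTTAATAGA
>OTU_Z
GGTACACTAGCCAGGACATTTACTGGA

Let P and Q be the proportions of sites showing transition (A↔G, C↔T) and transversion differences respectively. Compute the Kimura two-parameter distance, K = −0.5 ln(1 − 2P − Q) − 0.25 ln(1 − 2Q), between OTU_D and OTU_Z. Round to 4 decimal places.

0.5159

Mismatches occur at site 1 (A→G, transition), site 2 (A→G, transition), site 4 (G→A, transition), site 7 (T→C, transition), site 9 (G→A, transition), site 12 (T→C, transition), site 13 (G→A, transition), site 23 (A→C, transversion), site 25 (A→G, transition).
Of the 9 differences, 8 transitions and 1 transversion over 27 sites: P = 8/27 = 0.296296, Q = 1/27 = 0.037037.
d = −0.5·ln(0.370371) − 0.25·ln(0.925926) = −0.5·(-0.993250) − 0.25·(-0.076961) = 0.5159.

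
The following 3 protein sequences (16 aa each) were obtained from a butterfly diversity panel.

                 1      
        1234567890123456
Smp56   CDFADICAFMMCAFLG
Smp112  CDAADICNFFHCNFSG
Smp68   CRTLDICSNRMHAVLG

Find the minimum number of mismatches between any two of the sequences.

6

Pairwise Hamming distances:
  Smp56 vs Smp112: 6
  Smp56 vs Smp68: 8
  Smp112 vs Smp68: 11
The smallest is 6, between Smp56 and Smp112.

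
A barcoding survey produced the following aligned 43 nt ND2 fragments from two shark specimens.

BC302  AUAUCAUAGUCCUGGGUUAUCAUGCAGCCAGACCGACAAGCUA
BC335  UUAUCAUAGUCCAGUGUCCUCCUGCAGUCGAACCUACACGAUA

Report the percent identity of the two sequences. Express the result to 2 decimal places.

Mismatches occur at site 1 (A↔U), site 13 (U↔A), site 15 (G↔U), site 18 (U↔C), site 19 (A↔C), site 22 (A↔C), site 28 (C↔U), site 30 (A↔G), site 31 (G↔A), site 35 (G↔U), site 39 (A↔C), site 41 (C↔A).
31 of the 43 sites match, so the percent identity is 31/43 × 100 = 72.09%.

72.09%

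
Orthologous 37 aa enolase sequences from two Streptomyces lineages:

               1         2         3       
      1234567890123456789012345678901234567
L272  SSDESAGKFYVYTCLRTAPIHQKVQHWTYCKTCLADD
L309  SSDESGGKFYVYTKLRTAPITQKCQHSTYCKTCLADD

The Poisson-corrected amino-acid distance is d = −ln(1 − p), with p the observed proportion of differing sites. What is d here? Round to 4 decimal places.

The sequences differ at positions 6 (A/G), 14 (C/K), 21 (H/T), 24 (V/C), 27 (W/S).
p = 5/37 = 0.135135.
d = −ln(1 − 0.135135) = −ln(0.864865) = 0.1452.

0.1452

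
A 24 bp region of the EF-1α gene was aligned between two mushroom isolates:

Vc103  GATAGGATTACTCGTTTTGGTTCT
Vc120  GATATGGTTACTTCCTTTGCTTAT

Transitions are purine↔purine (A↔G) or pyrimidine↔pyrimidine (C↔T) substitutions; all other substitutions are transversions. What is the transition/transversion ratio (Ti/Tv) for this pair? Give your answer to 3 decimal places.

Mismatches occur at site 5 (G/T, transversion), site 7 (A/G, transition), site 13 (C/T, transition), site 14 (G/C, transversion), site 15 (T/C, transition), site 20 (G/C, transversion), site 23 (C/A, transversion).
Of the 7 differences, 3 transitions and 4 transversions, so Ti/Tv = 3/4 = 0.750.

0.750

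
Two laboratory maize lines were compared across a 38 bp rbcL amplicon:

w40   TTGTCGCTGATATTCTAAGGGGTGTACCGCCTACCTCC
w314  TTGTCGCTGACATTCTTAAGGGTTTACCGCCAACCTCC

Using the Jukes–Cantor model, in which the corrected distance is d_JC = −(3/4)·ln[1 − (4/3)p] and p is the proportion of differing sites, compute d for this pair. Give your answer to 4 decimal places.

The sequences differ at positions 11 (T/C), 17 (A/T), 19 (G/A), 24 (G/T), 32 (T/A).
p = 5/38 = 0.131579.
d = −0.75 · ln(1 − (4/3)·0.131579) = −0.75 · ln(0.824561) = −0.75 · (-0.192904) = 0.1447.

0.1447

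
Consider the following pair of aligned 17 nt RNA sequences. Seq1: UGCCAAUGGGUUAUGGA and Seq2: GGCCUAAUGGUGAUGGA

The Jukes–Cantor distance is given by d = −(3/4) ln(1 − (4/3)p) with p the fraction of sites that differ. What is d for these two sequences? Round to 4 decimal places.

The sequences differ at positions 1 (U/G), 5 (A/U), 7 (U/A), 8 (G/U), 12 (U/G).
p = 5/17 = 0.294118.
d = −0.75 · ln(1 − (4/3)·0.294118) = −0.75 · ln(0.607843) = −0.75 · (-0.497839) = 0.3734.

0.3734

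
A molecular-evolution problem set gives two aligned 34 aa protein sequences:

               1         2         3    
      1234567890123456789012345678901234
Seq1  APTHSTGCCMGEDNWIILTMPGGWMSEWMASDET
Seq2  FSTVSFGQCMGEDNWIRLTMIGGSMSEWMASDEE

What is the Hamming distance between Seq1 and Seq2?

Mismatches occur at site 1 (A→F), site 2 (P→S), site 4 (H→V), site 6 (T→F), site 8 (C→Q), site 17 (I→R), site 21 (P→I), site 24 (W→S), site 34 (T→E).
That gives 9 mismatches out of 34 aligned sites, so the Hamming distance is 9.

9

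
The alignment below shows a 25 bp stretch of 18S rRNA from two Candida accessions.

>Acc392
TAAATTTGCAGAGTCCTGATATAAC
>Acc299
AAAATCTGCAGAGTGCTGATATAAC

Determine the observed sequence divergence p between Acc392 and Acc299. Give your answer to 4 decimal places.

0.1200

Mismatches occur at site 1 (T↔A), site 6 (T↔C), site 15 (C↔G).
There are 3 differences over 25 sites, so p = 3/25 = 0.1200.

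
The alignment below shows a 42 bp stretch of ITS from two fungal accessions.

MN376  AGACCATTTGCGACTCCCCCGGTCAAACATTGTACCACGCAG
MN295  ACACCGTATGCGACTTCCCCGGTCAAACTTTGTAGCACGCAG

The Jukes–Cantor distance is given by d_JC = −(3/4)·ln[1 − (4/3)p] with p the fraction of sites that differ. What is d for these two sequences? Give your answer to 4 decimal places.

0.1585

Differing sites — 2:G/C; 6:A/G; 8:T/A; 16:C/T; 29:A/T; 35:C/G.
p = 6/42 = 0.142857.
d = −0.75 · ln(1 − (4/3)·0.142857) = −0.75 · ln(0.809524) = −0.75 · (-0.211309) = 0.1585.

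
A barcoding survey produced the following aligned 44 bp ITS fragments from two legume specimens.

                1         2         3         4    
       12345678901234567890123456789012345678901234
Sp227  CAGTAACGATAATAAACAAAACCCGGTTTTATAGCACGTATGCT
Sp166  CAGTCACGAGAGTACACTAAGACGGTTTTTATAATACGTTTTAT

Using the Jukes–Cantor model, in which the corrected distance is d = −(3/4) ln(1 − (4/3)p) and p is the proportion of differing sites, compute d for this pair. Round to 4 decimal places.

0.4141

The sequences differ at positions 5 (A/C), 10 (T/G), 12 (A/G), 15 (A/C), 18 (A/T), 21 (A/G), 22 (C/A), 24 (C/G), 26 (G/T), 34 (G/A), 35 (C/T), 40 (A/T), 42 (G/T), 43 (C/A).
p = 14/44 = 0.318182.
d = −0.75 · ln(1 − (4/3)·0.318182) = −0.75 · ln(0.575757) = −0.75 · (-0.552070) = 0.4141.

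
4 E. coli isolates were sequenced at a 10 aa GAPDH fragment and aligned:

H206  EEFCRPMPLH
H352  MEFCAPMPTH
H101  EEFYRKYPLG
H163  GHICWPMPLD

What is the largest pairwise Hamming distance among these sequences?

8

Pairwise Hamming distances:
  H206 vs H352: 3
  H206 vs H101: 4
  H206 vs H163: 5
  H352 vs H101: 7
  H352 vs H163: 6
  H101 vs H163: 8
The largest is 8, between H101 and H163.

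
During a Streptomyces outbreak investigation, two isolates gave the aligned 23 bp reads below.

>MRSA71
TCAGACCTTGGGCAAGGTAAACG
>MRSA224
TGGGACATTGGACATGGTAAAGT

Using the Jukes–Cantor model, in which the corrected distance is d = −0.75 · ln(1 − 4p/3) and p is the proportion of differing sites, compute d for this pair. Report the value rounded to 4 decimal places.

Differing sites — 2:C/G; 3:A/G; 7:C/A; 12:G/A; 15:A/T; 22:C/G; 23:G/T.
p = 7/23 = 0.304348.
d = −0.75 · ln(1 − (4/3)·0.304348) = −0.75 · ln(0.594203) = −0.75 · (-0.520534) = 0.3904.

0.3904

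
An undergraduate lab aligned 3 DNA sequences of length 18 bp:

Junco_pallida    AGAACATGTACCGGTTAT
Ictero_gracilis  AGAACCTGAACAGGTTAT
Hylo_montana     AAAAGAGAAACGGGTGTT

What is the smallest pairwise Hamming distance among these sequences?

Pairwise Hamming distances:
  Junco_pallida vs Ictero_gracilis: 3
  Junco_pallida vs Hylo_montana: 8
  Ictero_gracilis vs Hylo_montana: 8
The smallest is 3, between Junco_pallida and Ictero_gracilis.

3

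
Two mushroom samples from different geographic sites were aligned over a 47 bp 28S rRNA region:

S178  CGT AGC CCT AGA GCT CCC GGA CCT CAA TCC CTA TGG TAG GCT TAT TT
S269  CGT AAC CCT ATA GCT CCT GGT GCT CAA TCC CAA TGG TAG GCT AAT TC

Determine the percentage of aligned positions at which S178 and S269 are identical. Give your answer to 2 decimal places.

82.98%

Differing sites — 5:G/A; 11:G/T; 18:C/T; 21:A/T; 22:C/G; 32:T/A; 43:T/A; 47:T/C.
39 of the 47 sites match, so the percent identity is 39/47 × 100 = 82.98%.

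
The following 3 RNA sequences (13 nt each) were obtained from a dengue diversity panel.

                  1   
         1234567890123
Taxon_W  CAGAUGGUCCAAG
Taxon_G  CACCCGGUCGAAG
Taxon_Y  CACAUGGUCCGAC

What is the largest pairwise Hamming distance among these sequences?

5

Pairwise Hamming distances:
  Taxon_W vs Taxon_G: 4
  Taxon_W vs Taxon_Y: 3
  Taxon_G vs Taxon_Y: 5
The largest is 5, between Taxon_G and Taxon_Y.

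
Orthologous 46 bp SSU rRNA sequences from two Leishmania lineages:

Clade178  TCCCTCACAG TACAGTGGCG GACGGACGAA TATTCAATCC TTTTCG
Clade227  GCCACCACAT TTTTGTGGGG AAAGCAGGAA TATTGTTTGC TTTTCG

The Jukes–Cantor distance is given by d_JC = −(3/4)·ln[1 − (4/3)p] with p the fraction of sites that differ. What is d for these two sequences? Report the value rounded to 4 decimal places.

The sequences differ at positions 1 (T/G), 4 (C/A), 5 (T/C), 10 (G/T), 12 (A/T), 13 (C/T), 14 (A/T), 19 (C/G), 21 (G/A), 23 (C/A), 25 (G/C), 27 (C/G), 35 (C/G), 36 (A/T), 37 (A/T), 39 (C/G).
p = 16/46 = 0.347826.
d = −0.75 · ln(1 − (4/3)·0.347826) = −0.75 · ln(0.536232) = −0.75 · (-0.623188) = 0.4674.

0.4674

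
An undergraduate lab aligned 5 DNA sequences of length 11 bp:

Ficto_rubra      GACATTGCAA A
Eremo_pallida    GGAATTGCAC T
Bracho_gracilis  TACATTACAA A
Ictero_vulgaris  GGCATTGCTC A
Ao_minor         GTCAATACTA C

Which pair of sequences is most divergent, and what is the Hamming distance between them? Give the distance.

Pairwise Hamming distances:
  Ficto_rubra vs Eremo_pallida: 4
  Ficto_rubra vs Bracho_gracilis: 2
  Ficto_rubra vs Ictero_vulgaris: 3
  Ficto_rubra vs Ao_minor: 5
  Eremo_pallida vs Bracho_gracilis: 6
  Eremo_pallida vs Ictero_vulgaris: 3
  Eremo_pallida vs Ao_minor: 7
  Bracho_gracilis vs Ictero_vulgaris: 5
  Bracho_gracilis vs Ao_minor: 5
  Ictero_vulgaris vs Ao_minor: 5
The largest is 7, between Eremo_pallida and Ao_minor.

7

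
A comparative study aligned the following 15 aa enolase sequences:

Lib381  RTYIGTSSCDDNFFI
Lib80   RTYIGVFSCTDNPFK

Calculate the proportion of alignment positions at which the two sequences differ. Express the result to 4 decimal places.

Mismatches occur at site 6 (T/V), site 7 (S/F), site 10 (D/T), site 13 (F/P), site 15 (I/K).
There are 5 differences over 15 sites, so p = 5/15 = 0.3333.

0.3333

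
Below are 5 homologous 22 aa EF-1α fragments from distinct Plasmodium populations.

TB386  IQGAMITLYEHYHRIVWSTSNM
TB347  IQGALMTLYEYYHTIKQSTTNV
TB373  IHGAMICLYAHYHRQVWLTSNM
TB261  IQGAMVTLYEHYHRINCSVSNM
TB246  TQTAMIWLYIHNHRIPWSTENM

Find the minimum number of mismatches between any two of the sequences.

4

Pairwise Hamming distances:
  TB386 vs TB347: 8
  TB386 vs TB373: 5
  TB386 vs TB261: 4
  TB386 vs TB246: 7
  TB347 vs TB373: 13
  TB347 vs TB261: 9
  TB347 vs TB246: 13
  TB373 vs TB261: 9
  TB373 vs TB246: 10
  TB261 vs TB246: 10
The smallest is 4, between TB386 and TB261.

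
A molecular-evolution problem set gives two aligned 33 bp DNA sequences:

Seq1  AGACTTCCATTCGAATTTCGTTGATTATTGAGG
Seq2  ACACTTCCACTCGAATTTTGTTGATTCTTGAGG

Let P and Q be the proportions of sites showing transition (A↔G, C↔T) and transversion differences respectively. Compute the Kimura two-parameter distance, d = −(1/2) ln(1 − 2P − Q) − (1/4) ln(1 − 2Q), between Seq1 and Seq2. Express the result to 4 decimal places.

Mismatches occur at site 2 (G↔C, transversion), site 10 (T↔C, transition), site 19 (C↔T, transition), site 27 (A↔C, transversion).
Of the 4 differences, 2 transitions and 2 transversions over 33 sites: P = 2/33 = 0.060606, Q = 2/33 = 0.060606.
d = −0.5·ln(0.818182) − 0.25·ln(0.878788) = −0.5·(-0.200670) − 0.25·(-0.129212) = 0.1326.

0.1326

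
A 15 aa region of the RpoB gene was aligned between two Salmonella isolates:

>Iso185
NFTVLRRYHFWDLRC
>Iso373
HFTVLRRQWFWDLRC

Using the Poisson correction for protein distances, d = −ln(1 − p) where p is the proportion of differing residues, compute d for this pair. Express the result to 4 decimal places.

Mismatches occur at site 1 (N→H), site 8 (Y→Q), site 9 (H→W).
p = 3/15 = 0.200000.
d = −ln(1 − 0.200000) = −ln(0.800000) = 0.2231.

0.2231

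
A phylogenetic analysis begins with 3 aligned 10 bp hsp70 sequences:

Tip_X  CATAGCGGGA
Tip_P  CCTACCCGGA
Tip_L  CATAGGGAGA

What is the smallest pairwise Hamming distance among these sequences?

Pairwise Hamming distances:
  Tip_X vs Tip_P: 3
  Tip_X vs Tip_L: 2
  Tip_P vs Tip_L: 5
The smallest is 2, between Tip_X and Tip_L.

2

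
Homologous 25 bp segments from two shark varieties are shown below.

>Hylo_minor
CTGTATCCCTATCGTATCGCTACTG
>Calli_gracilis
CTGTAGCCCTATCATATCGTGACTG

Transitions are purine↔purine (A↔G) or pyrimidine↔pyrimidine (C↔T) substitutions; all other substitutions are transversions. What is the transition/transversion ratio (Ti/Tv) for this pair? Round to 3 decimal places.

The sequences differ at positions 6 (T/G, transversion), 14 (G/A, transition), 20 (C/T, transition), 21 (T/G, transversion).
Of the 4 differences, 2 transitions and 2 transversions, so Ti/Tv = 2/2 = 1.000.

1.000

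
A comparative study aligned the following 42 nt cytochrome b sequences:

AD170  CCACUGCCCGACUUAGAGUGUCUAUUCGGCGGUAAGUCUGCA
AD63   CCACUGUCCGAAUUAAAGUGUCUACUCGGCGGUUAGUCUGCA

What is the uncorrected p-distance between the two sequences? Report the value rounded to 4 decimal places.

0.1190

Mismatches occur at site 7 (C/U), site 12 (C/A), site 16 (G/A), site 25 (U/C), site 34 (A/U).
There are 5 differences over 42 sites, so p = 5/42 = 0.1190.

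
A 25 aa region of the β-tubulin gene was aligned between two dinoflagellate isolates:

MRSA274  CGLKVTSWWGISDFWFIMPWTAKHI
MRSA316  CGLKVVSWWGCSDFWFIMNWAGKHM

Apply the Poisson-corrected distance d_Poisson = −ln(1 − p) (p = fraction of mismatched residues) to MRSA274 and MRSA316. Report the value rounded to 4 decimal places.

0.2744

Differing sites — 6:T/V; 11:I/C; 19:P/N; 21:T/A; 22:A/G; 25:I/M.
p = 6/25 = 0.240000.
d = −ln(1 − 0.240000) = −ln(0.760000) = 0.2744.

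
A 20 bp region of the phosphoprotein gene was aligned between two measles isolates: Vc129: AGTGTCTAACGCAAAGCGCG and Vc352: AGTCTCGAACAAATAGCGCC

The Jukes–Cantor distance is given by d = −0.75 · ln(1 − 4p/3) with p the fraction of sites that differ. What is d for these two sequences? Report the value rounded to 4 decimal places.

The sequences differ at positions 4 (G/C), 7 (T/G), 11 (G/A), 12 (C/A), 14 (A/T), 20 (G/C).
p = 6/20 = 0.300000.
d = −0.75 · ln(1 − (4/3)·0.300000) = −0.75 · ln(0.600000) = −0.75 · (-0.510826) = 0.3831.

0.3831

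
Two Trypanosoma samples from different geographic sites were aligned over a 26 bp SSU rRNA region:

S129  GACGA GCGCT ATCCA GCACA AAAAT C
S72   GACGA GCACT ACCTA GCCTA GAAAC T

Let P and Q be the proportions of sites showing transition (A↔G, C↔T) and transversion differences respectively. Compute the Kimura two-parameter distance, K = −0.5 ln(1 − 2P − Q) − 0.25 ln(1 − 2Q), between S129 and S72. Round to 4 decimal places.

0.4501

Mismatches occur at site 8 (G→A, transition), site 12 (T→C, transition), site 14 (C→T, transition), site 18 (A→C, transversion), site 19 (C→T, transition), site 21 (A→G, transition), site 25 (T→C, transition), site 26 (C→T, transition).
Of the 8 differences, 7 transitions and 1 transversion over 26 sites: P = 7/26 = 0.269231, Q = 1/26 = 0.038462.
d = −0.5·ln(0.423076) − 0.25·ln(0.923076) = −0.5·(-0.860203) − 0.25·(-0.080044) = 0.4501.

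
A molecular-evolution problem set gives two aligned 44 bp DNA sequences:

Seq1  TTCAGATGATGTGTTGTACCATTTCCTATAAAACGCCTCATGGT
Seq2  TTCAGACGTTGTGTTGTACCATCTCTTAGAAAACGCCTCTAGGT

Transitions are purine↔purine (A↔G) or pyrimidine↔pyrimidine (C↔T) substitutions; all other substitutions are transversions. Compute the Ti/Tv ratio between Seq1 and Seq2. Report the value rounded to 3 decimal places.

The sequences differ at positions 7 (T/C, transition), 9 (A/T, transversion), 23 (T/C, transition), 26 (C/T, transition), 29 (T/G, transversion), 40 (A/T, transversion), 41 (T/A, transversion).
Of the 7 differences, 3 transitions and 4 transversions, so Ti/Tv = 3/4 = 0.750.

0.750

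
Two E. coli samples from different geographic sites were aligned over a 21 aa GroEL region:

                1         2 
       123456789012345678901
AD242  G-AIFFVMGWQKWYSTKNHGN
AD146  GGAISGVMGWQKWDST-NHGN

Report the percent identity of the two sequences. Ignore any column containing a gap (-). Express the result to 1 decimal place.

Excluding the 2 gap columns leaves 19 comparable sites.
Differing sites — 5:F/S; 6:F/G; 14:Y/D.
16 of the 19 comparable sites match, so the percent identity is 16/19 × 100 = 84.2%.

84.2%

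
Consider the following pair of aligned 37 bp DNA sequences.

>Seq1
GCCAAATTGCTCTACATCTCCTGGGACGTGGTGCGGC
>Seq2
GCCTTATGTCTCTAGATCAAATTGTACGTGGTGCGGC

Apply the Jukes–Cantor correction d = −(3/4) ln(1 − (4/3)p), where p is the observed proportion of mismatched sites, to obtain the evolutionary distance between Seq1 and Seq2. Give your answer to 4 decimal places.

0.3351

Mismatches occur at site 4 (A→T), site 5 (A→T), site 8 (T→G), site 9 (G→T), site 15 (C→G), site 19 (T→A), site 20 (C→A), site 21 (C→A), site 23 (G→T), site 25 (G→T).
p = 10/37 = 0.270270.
d = −0.75 · ln(1 − (4/3)·0.270270) = −0.75 · ln(0.639640) = −0.75 · (-0.446850) = 0.3351.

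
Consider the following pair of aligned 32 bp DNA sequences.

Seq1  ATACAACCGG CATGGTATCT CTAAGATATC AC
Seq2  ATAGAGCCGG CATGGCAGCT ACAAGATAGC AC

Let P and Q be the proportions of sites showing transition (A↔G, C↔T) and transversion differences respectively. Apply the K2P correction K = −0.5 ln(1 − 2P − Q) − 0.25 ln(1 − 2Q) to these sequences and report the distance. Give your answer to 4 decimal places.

The sequences differ at positions 4 (C/G, transversion), 6 (A/G, transition), 16 (T/C, transition), 18 (T/G, transversion), 21 (C/A, transversion), 22 (T/C, transition), 29 (T/G, transversion).
Of the 7 differences, 3 transitions and 4 transversions over 32 sites: P = 3/32 = 0.093750, Q = 4/32 = 0.125000.
d = −0.5·ln(0.687500) − 0.25·ln(0.750000) = −0.5·(-0.374693) − 0.25·(-0.287682) = 0.2593.

0.2593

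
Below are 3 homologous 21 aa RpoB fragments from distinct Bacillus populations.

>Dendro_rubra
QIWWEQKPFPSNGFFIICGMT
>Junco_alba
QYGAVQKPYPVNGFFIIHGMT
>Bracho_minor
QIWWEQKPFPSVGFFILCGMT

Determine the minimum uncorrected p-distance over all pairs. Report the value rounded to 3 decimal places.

0.095

Pairwise Hamming distances:
  Dendro_rubra vs Junco_alba: 7
  Dendro_rubra vs Bracho_minor: 2
  Junco_alba vs Bracho_minor: 9
The smallest is 2 mismatches, between Dendro_rubra and Bracho_minor; p = 2/21 = 0.095.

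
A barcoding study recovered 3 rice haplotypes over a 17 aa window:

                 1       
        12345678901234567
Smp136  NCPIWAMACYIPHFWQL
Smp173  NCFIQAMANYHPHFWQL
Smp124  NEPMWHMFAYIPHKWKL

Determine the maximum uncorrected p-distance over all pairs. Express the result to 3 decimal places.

0.588

Pairwise Hamming distances:
  Smp136 vs Smp173: 4
  Smp136 vs Smp124: 7
  Smp173 vs Smp124: 10
The largest is 10 mismatches, between Smp173 and Smp124; p = 10/17 = 0.588.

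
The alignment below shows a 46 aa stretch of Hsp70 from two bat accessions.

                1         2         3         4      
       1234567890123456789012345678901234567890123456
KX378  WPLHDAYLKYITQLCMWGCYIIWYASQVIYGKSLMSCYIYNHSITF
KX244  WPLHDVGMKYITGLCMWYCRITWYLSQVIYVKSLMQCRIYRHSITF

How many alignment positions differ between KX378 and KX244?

The sequences differ at positions 6 (A/V), 7 (Y/G), 8 (L/M), 13 (Q/G), 18 (G/Y), 20 (Y/R), 22 (I/T), 25 (A/L), 31 (G/V), 36 (S/Q), 38 (Y/R), 41 (N/R).
That gives 12 mismatches out of 46 aligned sites, so the Hamming distance is 12.

12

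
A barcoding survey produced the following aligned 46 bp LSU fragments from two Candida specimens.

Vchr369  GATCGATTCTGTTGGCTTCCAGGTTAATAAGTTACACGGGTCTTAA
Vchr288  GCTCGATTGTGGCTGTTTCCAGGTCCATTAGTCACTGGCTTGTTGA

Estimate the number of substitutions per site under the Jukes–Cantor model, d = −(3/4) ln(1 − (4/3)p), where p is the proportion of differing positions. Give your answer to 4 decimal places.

0.4674

Differing sites — 2:A/C; 9:C/G; 12:T/G; 13:T/C; 14:G/T; 16:C/T; 25:T/C; 26:A/C; 29:A/T; 33:T/C; 36:A/T; 37:C/G; 39:G/C; 40:G/T; 42:C/G; 45:A/G.
p = 16/46 = 0.347826.
d = −0.75 · ln(1 − (4/3)·0.347826) = −0.75 · ln(0.536232) = −0.75 · (-0.623188) = 0.4674.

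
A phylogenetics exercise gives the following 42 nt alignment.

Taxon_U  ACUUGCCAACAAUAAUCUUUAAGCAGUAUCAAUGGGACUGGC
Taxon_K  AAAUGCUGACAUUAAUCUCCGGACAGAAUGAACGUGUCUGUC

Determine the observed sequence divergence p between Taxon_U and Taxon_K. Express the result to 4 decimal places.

0.3810

Differing sites — 2:C/A; 3:U/A; 7:C/U; 8:A/G; 12:A/U; 19:U/C; 20:U/C; 21:A/G; 22:A/G; 23:G/A; 27:U/A; 30:C/G; 33:U/C; 35:G/U; 37:A/U; 41:G/U.
There are 16 differences over 42 sites, so p = 16/42 = 0.3810.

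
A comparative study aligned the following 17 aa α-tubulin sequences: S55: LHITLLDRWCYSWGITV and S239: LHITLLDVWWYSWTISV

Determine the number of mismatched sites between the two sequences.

The sequences differ at positions 8 (R/V), 10 (C/W), 14 (G/T), 16 (T/S).
That gives 4 mismatches out of 17 aligned sites, so the Hamming distance is 4.

4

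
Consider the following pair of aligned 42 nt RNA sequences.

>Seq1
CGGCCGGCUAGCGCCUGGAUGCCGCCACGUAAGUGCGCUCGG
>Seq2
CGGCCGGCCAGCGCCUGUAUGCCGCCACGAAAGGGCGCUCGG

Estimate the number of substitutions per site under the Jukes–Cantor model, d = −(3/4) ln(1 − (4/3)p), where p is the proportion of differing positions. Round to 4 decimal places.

Differing sites — 9:U/C; 18:G/U; 30:U/A; 34:U/G.
p = 4/42 = 0.095238.
d = −0.75 · ln(1 − (4/3)·0.095238) = −0.75 · ln(0.873016) = −0.75 · (-0.135801) = 0.1019.

0.1019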